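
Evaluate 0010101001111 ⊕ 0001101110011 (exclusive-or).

XOR: 1 when bits differ
  0010101001111
^ 0001101110011
---------------
  0011000111100
Decimal: 1359 ^ 883 = 1596



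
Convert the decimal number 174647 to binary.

Using repeated division by 2:
174647 ÷ 2 = 87323 remainder 1
87323 ÷ 2 = 43661 remainder 1
43661 ÷ 2 = 21830 remainder 1
21830 ÷ 2 = 10915 remainder 0
10915 ÷ 2 = 5457 remainder 1
5457 ÷ 2 = 2728 remainder 1
2728 ÷ 2 = 1364 remainder 0
1364 ÷ 2 = 682 remainder 0
682 ÷ 2 = 341 remainder 0
341 ÷ 2 = 170 remainder 1
170 ÷ 2 = 85 remainder 0
85 ÷ 2 = 42 remainder 1
42 ÷ 2 = 21 remainder 0
21 ÷ 2 = 10 remainder 1
10 ÷ 2 = 5 remainder 0
5 ÷ 2 = 2 remainder 1
2 ÷ 2 = 1 remainder 0
1 ÷ 2 = 0 remainder 1
Reading remainders bottom to top: 101010101000110111



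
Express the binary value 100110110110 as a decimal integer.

Sum of powers of 2 for each 1-bit:
2^1 + 2^2 + 2^4 + 2^5 + 2^7 + 2^8 + 2^11
= 2 + 4 + 16 + 32 + 128 + 256 + 2048
= 2486



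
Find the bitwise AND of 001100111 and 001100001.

AND: 1 only when both bits are 1
  001100111
& 001100001
-----------
  001100001
Decimal: 103 & 97 = 97



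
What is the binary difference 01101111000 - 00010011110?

Method 1 - Direct subtraction (column by column from the right: bit − bit − borrow-in; if negative, add 2 and borrow 1 from the next column):
borrow: 00100111100
        01101111000
-       00010011110
-------------------
        01011011010

Method 2 - Add two's complement:
Two's complement of 00010011110: invert → 11101100001, add 1 → 11101100010
  01101111000
+ 11101100010
-------------
 101011011010  (end carry out of the top bit = 1)
Discarding the end carry: 01011011010
Decimal check:
  01101111000 = 512 + 256 + 64 + 32 + 16 + 8 = 888
  00010011110 = 128 + 16 + 8 + 4 + 2 = 158
  888 - 158 = 730, and 01011011010 = 512 + 128 + 64 + 16 + 8 + 2 = 730 ✓



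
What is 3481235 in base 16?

Using repeated division by 16 (digits 10–15 are A–F):
3481235 ÷ 16 = 217577 remainder 3
217577 ÷ 16 = 13598 remainder 9
13598 ÷ 16 = 849 remainder 14 (E)
849 ÷ 16 = 53 remainder 1
53 ÷ 16 = 3 remainder 5
3 ÷ 16 = 0 remainder 3
Reading remainders bottom to top: 351E93



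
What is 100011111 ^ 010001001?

XOR: 1 when bits differ
  100011111
^ 010001001
-----------
  110010110
Decimal: 287 ^ 137 = 406



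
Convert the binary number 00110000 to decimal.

Sum of powers of 2 for each 1-bit:
2^4 + 2^5
= 16 + 32
= 48



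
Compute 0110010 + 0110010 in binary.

Add column by column from the right: bit + bit + carry-in; write the sum mod 2, carry 1 when the sum is 2 or 3.
carry:  1100100
        0110010
+       0110010
---------------
       01100100
(the carry out of the leftmost column, 0, becomes the leading bit)
Decimal check:
  0110010 = 32 + 16 + 2 = 50
  0110010 = 32 + 16 + 2 = 50
  50 + 50 = 100, and 01100100 = 64 + 32 + 4 = 100 ✓



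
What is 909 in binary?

Using repeated division by 2:
909 ÷ 2 = 454 remainder 1
454 ÷ 2 = 227 remainder 0
227 ÷ 2 = 113 remainder 1
113 ÷ 2 = 56 remainder 1
56 ÷ 2 = 28 remainder 0
28 ÷ 2 = 14 remainder 0
14 ÷ 2 = 7 remainder 0
7 ÷ 2 = 3 remainder 1
3 ÷ 2 = 1 remainder 1
1 ÷ 2 = 0 remainder 1
Reading remainders bottom to top: 1110001101



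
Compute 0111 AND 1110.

AND: 1 only when both bits are 1
  0111
& 1110
------
  0110
Decimal: 7 & 14 = 6



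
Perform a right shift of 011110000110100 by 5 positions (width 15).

Original: 011110000110100 (decimal 15412)
Shift right by 5 positions
Drop the 5 low bits; fill with zeros on the left
Result: 000000111100001 (decimal 481)
Equivalent: 15412 >> 5 = 15412 ÷ 2^5 = 481



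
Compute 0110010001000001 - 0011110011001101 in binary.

Method 1 - Direct subtraction (column by column from the right: bit − bit − borrow-in; if negative, add 2 and borrow 1 from the next column):
borrow: 0111111111111000
        0110010001000001
-       0011110011001101
------------------------
        0010011101110100

Method 2 - Add two's complement:
Two's complement of 0011110011001101: invert → 1100001100110010, add 1 → 1100001100110011
  0110010001000001
+ 1100001100110011
------------------
 10010011101110100  (end carry out of the top bit = 1)
Discarding the end carry: 0010011101110100
Decimal check:
  0110010001000001 = 16384 + 8192 + 1024 + 64 + 1 = 25665
  0011110011001101 = 8192 + 4096 + 2048 + 1024 + 128 + 64 + 8 + 4 + 1 = 15565
  25665 - 15565 = 10100, and 0010011101110100 = 8192 + 1024 + 512 + 256 + 64 + 32 + 16 + 4 = 10100 ✓



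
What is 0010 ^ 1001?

XOR: 1 when bits differ
  0010
^ 1001
------
  1011
Decimal: 2 ^ 9 = 11



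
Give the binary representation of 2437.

Using repeated division by 2:
2437 ÷ 2 = 1218 remainder 1
1218 ÷ 2 = 609 remainder 0
609 ÷ 2 = 304 remainder 1
304 ÷ 2 = 152 remainder 0
152 ÷ 2 = 76 remainder 0
76 ÷ 2 = 38 remainder 0
38 ÷ 2 = 19 remainder 0
19 ÷ 2 = 9 remainder 1
9 ÷ 2 = 4 remainder 1
4 ÷ 2 = 2 remainder 0
2 ÷ 2 = 1 remainder 0
1 ÷ 2 = 0 remainder 1
Reading remainders bottom to top: 100110000101



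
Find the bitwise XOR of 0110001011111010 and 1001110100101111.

XOR: 1 when bits differ
  0110001011111010
^ 1001110100101111
------------------
  1111111111010101
Decimal: 25338 ^ 40239 = 65493



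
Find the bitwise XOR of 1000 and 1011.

XOR: 1 when bits differ
  1000
^ 1011
------
  0011
Decimal: 8 ^ 11 = 3



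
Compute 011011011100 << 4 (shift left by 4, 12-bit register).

Original: 011011011100 (decimal 1756)
Shift left by 4 positions
Append 4 zeros on the right and drop the 4 high bits that overflow the 12-bit width
Result: 110111000000 (decimal 3520)
Equivalent: 1756 << 4 = 1756 × 2^4 = 28096, truncated to 12 bits = 3520



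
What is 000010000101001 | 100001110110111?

OR: 1 when either bit is 1
  000010000101001
| 100001110110111
-----------------
  100011110111111
Decimal: 1065 | 17335 = 18367



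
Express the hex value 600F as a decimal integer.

Expand by place value (powers of 16):
Digit values: F = 15
600F = 6 × 16^3 + 0 × 16^2 + 0 × 16^1 + 15 × 16^0
= 6 × 4096 + 0 × 256 + 0 × 16 + 15 × 1
= 24576 + 0 + 0 + 15
= 24591



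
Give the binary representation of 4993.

Using repeated division by 2:
4993 ÷ 2 = 2496 remainder 1
2496 ÷ 2 = 1248 remainder 0
1248 ÷ 2 = 624 remainder 0
624 ÷ 2 = 312 remainder 0
312 ÷ 2 = 156 remainder 0
156 ÷ 2 = 78 remainder 0
78 ÷ 2 = 39 remainder 0
39 ÷ 2 = 19 remainder 1
19 ÷ 2 = 9 remainder 1
9 ÷ 2 = 4 remainder 1
4 ÷ 2 = 2 remainder 0
2 ÷ 2 = 1 remainder 0
1 ÷ 2 = 0 remainder 1
Reading remainders bottom to top: 1001110000001



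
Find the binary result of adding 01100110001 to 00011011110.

Add column by column from the right: bit + bit + carry-in; write the sum mod 2, carry 1 when the sum is 2 or 3.
carry:  11111100000
        01100110001
+       00011011110
-------------------
       010000001111
(the carry out of the leftmost column, 0, becomes the leading bit)
Decimal check:
  01100110001 = 512 + 256 + 32 + 16 + 1 = 817
  00011011110 = 128 + 64 + 16 + 8 + 4 + 2 = 222
  817 + 222 = 1039, and 010000001111 = 1024 + 8 + 4 + 2 + 1 = 1039 ✓



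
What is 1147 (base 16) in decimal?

Expand by place value (powers of 16):
1147 = 1 × 16^3 + 1 × 16^2 + 4 × 16^1 + 7 × 16^0
= 1 × 4096 + 1 × 256 + 4 × 16 + 7 × 1
= 4096 + 256 + 64 + 7
= 4423



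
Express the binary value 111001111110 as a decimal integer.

Sum of powers of 2 for each 1-bit:
2^1 + 2^2 + 2^3 + 2^4 + 2^5 + 2^6 + 2^9 + 2^10 + 2^11
= 2 + 4 + 8 + 16 + 32 + 64 + 512 + 1024 + 2048
= 3710



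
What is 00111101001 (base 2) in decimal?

Sum of powers of 2 for each 1-bit:
2^0 + 2^3 + 2^5 + 2^6 + 2^7 + 2^8
= 1 + 8 + 32 + 64 + 128 + 256
= 489



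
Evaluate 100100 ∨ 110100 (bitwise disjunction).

OR: 1 when either bit is 1
  100100
| 110100
--------
  110100
Decimal: 36 | 52 = 52



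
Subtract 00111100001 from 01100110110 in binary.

Method 1 - Direct subtraction (column by column from the right: bit − bit − borrow-in; if negative, add 2 and borrow 1 from the next column):
borrow: 01110000010
        01100110110
-       00111100001
-------------------
        00101010101

Method 2 - Add two's complement:
Two's complement of 00111100001: invert → 11000011110, add 1 → 11000011111
  01100110110
+ 11000011111
-------------
 100101010101  (end carry out of the top bit = 1)
Discarding the end carry: 00101010101
Decimal check:
  01100110110 = 512 + 256 + 32 + 16 + 4 + 2 = 822
  00111100001 = 256 + 128 + 64 + 32 + 1 = 481
  822 - 481 = 341, and 00101010101 = 256 + 64 + 16 + 4 + 1 = 341 ✓



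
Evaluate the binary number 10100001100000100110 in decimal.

Sum of powers of 2 for each 1-bit:
2^1 + 2^2 + 2^5 + 2^11 + 2^12 + 2^17 + 2^19
= 2 + 4 + 32 + 2048 + 4096 + 131072 + 524288
= 661542



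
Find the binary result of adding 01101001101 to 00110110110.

Add column by column from the right: bit + bit + carry-in; write the sum mod 2, carry 1 when the sum is 2 or 3.
carry:  11111111000
        01101001101
+       00110110110
-------------------
       010100000011
(the carry out of the leftmost column, 0, becomes the leading bit)
Decimal check:
  01101001101 = 512 + 256 + 64 + 8 + 4 + 1 = 845
  00110110110 = 256 + 128 + 32 + 16 + 4 + 2 = 438
  845 + 438 = 1283, and 010100000011 = 1024 + 256 + 2 + 1 = 1283 ✓



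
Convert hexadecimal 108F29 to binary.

Convert each hex digit to 4 bits:
  1 = 0001
  0 = 0000
  8 = 1000
  F = 1111
  2 = 0010
  9 = 1001
Concatenate: 000100001000111100101001



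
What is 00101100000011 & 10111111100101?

AND: 1 only when both bits are 1
  00101100000011
& 10111111100101
----------------
  00101100000001
Decimal: 2819 & 12261 = 2817



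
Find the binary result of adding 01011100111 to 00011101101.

Add column by column from the right: bit + bit + carry-in; write the sum mod 2, carry 1 when the sum is 2 or 3.
carry:  00111011110
        01011100111
+       00011101101
-------------------
       001111010100
(the carry out of the leftmost column, 0, becomes the leading bit)
Decimal check:
  01011100111 = 512 + 128 + 64 + 32 + 4 + 2 + 1 = 743
  00011101101 = 128 + 64 + 32 + 8 + 4 + 1 = 237
  743 + 237 = 980, and 001111010100 = 512 + 256 + 128 + 64 + 16 + 4 = 980 ✓



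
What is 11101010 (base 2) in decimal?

Sum of powers of 2 for each 1-bit:
2^1 + 2^3 + 2^5 + 2^6 + 2^7
= 2 + 8 + 32 + 64 + 128
= 234



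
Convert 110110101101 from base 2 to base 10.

Sum of powers of 2 for each 1-bit:
2^0 + 2^2 + 2^3 + 2^5 + 2^7 + 2^8 + 2^10 + 2^11
= 1 + 4 + 8 + 32 + 128 + 256 + 1024 + 2048
= 3501



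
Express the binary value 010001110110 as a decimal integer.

Sum of powers of 2 for each 1-bit:
2^1 + 2^2 + 2^4 + 2^5 + 2^6 + 2^10
= 2 + 4 + 16 + 32 + 64 + 1024
= 1142



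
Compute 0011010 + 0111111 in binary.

Add column by column from the right: bit + bit + carry-in; write the sum mod 2, carry 1 when the sum is 2 or 3.
carry:  1111100
        0011010
+       0111111
---------------
       01011001
(the carry out of the leftmost column, 0, becomes the leading bit)
Decimal check:
  0011010 = 16 + 8 + 2 = 26
  0111111 = 32 + 16 + 8 + 4 + 2 + 1 = 63
  26 + 63 = 89, and 01011001 = 64 + 16 + 8 + 1 = 89 ✓



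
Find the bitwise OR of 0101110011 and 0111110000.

OR: 1 when either bit is 1
  0101110011
| 0111110000
------------
  0111110011
Decimal: 371 | 496 = 499



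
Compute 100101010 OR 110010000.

OR: 1 when either bit is 1
  100101010
| 110010000
-----------
  110111010
Decimal: 298 | 400 = 442



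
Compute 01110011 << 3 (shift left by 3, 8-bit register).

Original: 01110011 (decimal 115)
Shift left by 3 positions
Append 3 zeros on the right and drop the 3 high bits that overflow the 8-bit width
Result: 10011000 (decimal 152)
Equivalent: 115 << 3 = 115 × 2^3 = 920, truncated to 8 bits = 152



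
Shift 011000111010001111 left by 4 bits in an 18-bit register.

Original: 011000111010001111 (decimal 102031)
Shift left by 4 positions
Append 4 zeros on the right and drop the 4 high bits that overflow the 18-bit width
Result: 001110100011110000 (decimal 59632)
Equivalent: 102031 << 4 = 102031 × 2^4 = 1632496, truncated to 18 bits = 59632



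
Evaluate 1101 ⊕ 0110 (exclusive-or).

XOR: 1 when bits differ
  1101
^ 0110
------
  1011
Decimal: 13 ^ 6 = 11



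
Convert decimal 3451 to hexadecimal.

Using repeated division by 16 (digits 10–15 are A–F):
3451 ÷ 16 = 215 remainder 11 (B)
215 ÷ 16 = 13 remainder 7
13 ÷ 16 = 0 remainder 13 (D)
Reading remainders bottom to top: D7B



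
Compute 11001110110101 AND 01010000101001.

AND: 1 only when both bits are 1
  11001110110101
& 01010000101001
----------------
  01000000100001
Decimal: 13237 & 5161 = 4129



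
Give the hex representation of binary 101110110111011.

Group into 4-bit nibbles from right:
  0101 = 5
  1101 = D
  1011 = B
  1011 = B
Result: 5DBB



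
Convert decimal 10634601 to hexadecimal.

Using repeated division by 16 (digits 10–15 are A–F):
10634601 ÷ 16 = 664662 remainder 9
664662 ÷ 16 = 41541 remainder 6
41541 ÷ 16 = 2596 remainder 5
2596 ÷ 16 = 162 remainder 4
162 ÷ 16 = 10 remainder 2
10 ÷ 16 = 0 remainder 10 (A)
Reading remainders bottom to top: A24569



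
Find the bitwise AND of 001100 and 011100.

AND: 1 only when both bits are 1
  001100
& 011100
--------
  001100
Decimal: 12 & 28 = 12



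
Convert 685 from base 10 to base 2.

Using repeated division by 2:
685 ÷ 2 = 342 remainder 1
342 ÷ 2 = 171 remainder 0
171 ÷ 2 = 85 remainder 1
85 ÷ 2 = 42 remainder 1
42 ÷ 2 = 21 remainder 0
21 ÷ 2 = 10 remainder 1
10 ÷ 2 = 5 remainder 0
5 ÷ 2 = 2 remainder 1
2 ÷ 2 = 1 remainder 0
1 ÷ 2 = 0 remainder 1
Reading remainders bottom to top: 1010101101



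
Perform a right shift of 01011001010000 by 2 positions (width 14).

Original: 01011001010000 (decimal 5712)
Shift right by 2 positions
Drop the 2 low bits; fill with zeros on the left
Result: 00010110010100 (decimal 1428)
Equivalent: 5712 >> 2 = 5712 ÷ 2^2 = 1428



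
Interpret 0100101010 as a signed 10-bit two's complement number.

Binary: 0100101010
Sign bit: 0 (non-negative)
Read directly as an unsigned value:
0100101010 = 256 + 32 + 8 + 2 = 298
Value: 298



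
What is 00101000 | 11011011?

OR: 1 when either bit is 1
  00101000
| 11011011
----------
  11111011
Decimal: 40 | 219 = 251



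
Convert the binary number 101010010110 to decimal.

Sum of powers of 2 for each 1-bit:
2^1 + 2^2 + 2^4 + 2^7 + 2^9 + 2^11
= 2 + 4 + 16 + 128 + 512 + 2048
= 2710



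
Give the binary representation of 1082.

Using repeated division by 2:
1082 ÷ 2 = 541 remainder 0
541 ÷ 2 = 270 remainder 1
270 ÷ 2 = 135 remainder 0
135 ÷ 2 = 67 remainder 1
67 ÷ 2 = 33 remainder 1
33 ÷ 2 = 16 remainder 1
16 ÷ 2 = 8 remainder 0
8 ÷ 2 = 4 remainder 0
4 ÷ 2 = 2 remainder 0
2 ÷ 2 = 1 remainder 0
1 ÷ 2 = 0 remainder 1
Reading remainders bottom to top: 10000111010



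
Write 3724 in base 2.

Using repeated division by 2:
3724 ÷ 2 = 1862 remainder 0
1862 ÷ 2 = 931 remainder 0
931 ÷ 2 = 465 remainder 1
465 ÷ 2 = 232 remainder 1
232 ÷ 2 = 116 remainder 0
116 ÷ 2 = 58 remainder 0
58 ÷ 2 = 29 remainder 0
29 ÷ 2 = 14 remainder 1
14 ÷ 2 = 7 remainder 0
7 ÷ 2 = 3 remainder 1
3 ÷ 2 = 1 remainder 1
1 ÷ 2 = 0 remainder 1
Reading remainders bottom to top: 111010001100



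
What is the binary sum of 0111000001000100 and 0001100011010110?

Add column by column from the right: bit + bit + carry-in; write the sum mod 2, carry 1 when the sum is 2 or 3.
carry:  1110000110001000
        0111000001000100
+       0001100011010110
------------------------
       01000100100011010
(the carry out of the leftmost column, 0, becomes the leading bit)
Decimal check:
  0111000001000100 = 16384 + 8192 + 4096 + 64 + 4 = 28740
  0001100011010110 = 4096 + 2048 + 128 + 64 + 16 + 4 + 2 = 6358
  28740 + 6358 = 35098, and 01000100100011010 = 32768 + 2048 + 256 + 16 + 8 + 2 = 35098 ✓



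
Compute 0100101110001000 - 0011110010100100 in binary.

Method 1 - Direct subtraction (column by column from the right: bit − bit − borrow-in; if negative, add 2 and borrow 1 from the next column):
borrow: 0111100111001000
        0100101110001000
-       0011110010100100
------------------------
        0000111011100100

Method 2 - Add two's complement:
Two's complement of 0011110010100100: invert → 1100001101011011, add 1 → 1100001101011100
  0100101110001000
+ 1100001101011100
------------------
 10000111011100100  (end carry out of the top bit = 1)
Discarding the end carry: 0000111011100100
Decimal check:
  0100101110001000 = 16384 + 2048 + 512 + 256 + 128 + 8 = 19336
  0011110010100100 = 8192 + 4096 + 2048 + 1024 + 128 + 32 + 4 = 15524
  19336 - 15524 = 3812, and 0000111011100100 = 2048 + 1024 + 512 + 128 + 64 + 32 + 4 = 3812 ✓



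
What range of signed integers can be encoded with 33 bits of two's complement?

For 33-bit two's complement:
Minimum: -2^32 = -4294967296
Maximum: 2^32 - 1 = 4294967295



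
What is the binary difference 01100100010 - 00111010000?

Method 1 - Direct subtraction (column by column from the right: bit − bit − borrow-in; if negative, add 2 and borrow 1 from the next column):
borrow: 01110100000
        01100100010
-       00111010000
-------------------
        00101010010

Method 2 - Add two's complement:
Two's complement of 00111010000: invert → 11000101111, add 1 → 11000110000
  01100100010
+ 11000110000
-------------
 100101010010  (end carry out of the top bit = 1)
Discarding the end carry: 00101010010
Decimal check:
  01100100010 = 512 + 256 + 32 + 2 = 802
  00111010000 = 256 + 128 + 64 + 16 = 464
  802 - 464 = 338, and 00101010010 = 256 + 64 + 16 + 2 = 338 ✓



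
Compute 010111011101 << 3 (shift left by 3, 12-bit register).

Original: 010111011101 (decimal 1501)
Shift left by 3 positions
Append 3 zeros on the right and drop the 3 high bits that overflow the 12-bit width
Result: 111011101000 (decimal 3816)
Equivalent: 1501 << 3 = 1501 × 2^3 = 12008, truncated to 12 bits = 3816



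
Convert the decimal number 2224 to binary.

Using repeated division by 2:
2224 ÷ 2 = 1112 remainder 0
1112 ÷ 2 = 556 remainder 0
556 ÷ 2 = 278 remainder 0
278 ÷ 2 = 139 remainder 0
139 ÷ 2 = 69 remainder 1
69 ÷ 2 = 34 remainder 1
34 ÷ 2 = 17 remainder 0
17 ÷ 2 = 8 remainder 1
8 ÷ 2 = 4 remainder 0
4 ÷ 2 = 2 remainder 0
2 ÷ 2 = 1 remainder 0
1 ÷ 2 = 0 remainder 1
Reading remainders bottom to top: 100010110000



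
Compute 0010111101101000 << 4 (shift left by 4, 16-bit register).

Original: 0010111101101000 (decimal 12136)
Shift left by 4 positions
Append 4 zeros on the right and drop the 4 high bits that overflow the 16-bit width
Result: 1111011010000000 (decimal 63104)
Equivalent: 12136 << 4 = 12136 × 2^4 = 194176, truncated to 16 bits = 63104



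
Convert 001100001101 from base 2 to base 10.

Sum of powers of 2 for each 1-bit:
2^0 + 2^2 + 2^3 + 2^8 + 2^9
= 1 + 4 + 8 + 256 + 512
= 781



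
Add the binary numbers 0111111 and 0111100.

Add column by column from the right: bit + bit + carry-in; write the sum mod 2, carry 1 when the sum is 2 or 3.
carry:  1111000
        0111111
+       0111100
---------------
       01111011
(the carry out of the leftmost column, 0, becomes the leading bit)
Decimal check:
  0111111 = 32 + 16 + 8 + 4 + 2 + 1 = 63
  0111100 = 32 + 16 + 8 + 4 = 60
  63 + 60 = 123, and 01111011 = 64 + 32 + 16 + 8 + 2 + 1 = 123 ✓



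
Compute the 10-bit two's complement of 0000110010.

Original: 0000110010
Step 1 - Invert all bits: 1111001101
Step 2 - Add 1: 1111001110
Verification: 0000110010 + 1111001110 = 10000000000; discarding the end carry (carry out of the top bit) leaves the 10-bit value 0000000000, as required for x + (-x)



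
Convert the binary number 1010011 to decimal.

Sum of powers of 2 for each 1-bit:
2^0 + 2^1 + 2^4 + 2^6
= 1 + 2 + 16 + 64
= 83



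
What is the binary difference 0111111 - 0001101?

Method 1 - Direct subtraction (column by column from the right: bit − bit − borrow-in; if negative, add 2 and borrow 1 from the next column):
borrow: 0000000
        0111111
-       0001101
---------------
        0110010

Method 2 - Add two's complement:
Two's complement of 0001101: invert → 1110010, add 1 → 1110011
  0111111
+ 1110011
---------
 10110010  (end carry out of the top bit = 1)
Discarding the end carry: 0110010
Decimal check:
  0111111 = 32 + 16 + 8 + 4 + 2 + 1 = 63
  0001101 = 8 + 4 + 1 = 13
  63 - 13 = 50, and 0110010 = 32 + 16 + 2 = 50 ✓



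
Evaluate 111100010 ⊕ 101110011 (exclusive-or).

XOR: 1 when bits differ
  111100010
^ 101110011
-----------
  010010001
Decimal: 482 ^ 371 = 145



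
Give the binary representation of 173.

Using repeated division by 2:
173 ÷ 2 = 86 remainder 1
86 ÷ 2 = 43 remainder 0
43 ÷ 2 = 21 remainder 1
21 ÷ 2 = 10 remainder 1
10 ÷ 2 = 5 remainder 0
5 ÷ 2 = 2 remainder 1
2 ÷ 2 = 1 remainder 0
1 ÷ 2 = 0 remainder 1
Reading remainders bottom to top: 10101101



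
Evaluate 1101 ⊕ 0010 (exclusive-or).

XOR: 1 when bits differ
  1101
^ 0010
------
  1111
Decimal: 13 ^ 2 = 15



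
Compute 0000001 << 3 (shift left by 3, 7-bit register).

Original: 0000001 (decimal 1)
Shift left by 3 positions
Append 3 zeros on the right
Result: 0001000 (decimal 8)
Equivalent: 1 << 3 = 1 × 2^3 = 8



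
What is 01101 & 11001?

AND: 1 only when both bits are 1
  01101
& 11001
-------
  01001
Decimal: 13 & 25 = 9



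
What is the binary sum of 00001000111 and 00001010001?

Add column by column from the right: bit + bit + carry-in; write the sum mod 2, carry 1 when the sum is 2 or 3.
carry:  00010001110
        00001000111
+       00001010001
-------------------
       000010011000
(the carry out of the leftmost column, 0, becomes the leading bit)
Decimal check:
  00001000111 = 64 + 4 + 2 + 1 = 71
  00001010001 = 64 + 16 + 1 = 81
  71 + 81 = 152, and 000010011000 = 128 + 16 + 8 = 152 ✓



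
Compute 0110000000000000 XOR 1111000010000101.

XOR: 1 when bits differ
  0110000000000000
^ 1111000010000101
------------------
  1001000010000101
Decimal: 24576 ^ 61573 = 36997



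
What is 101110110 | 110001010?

OR: 1 when either bit is 1
  101110110
| 110001010
-----------
  111111110
Decimal: 374 | 394 = 510



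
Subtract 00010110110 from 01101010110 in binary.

Method 1 - Direct subtraction (column by column from the right: bit − bit − borrow-in; if negative, add 2 and borrow 1 from the next column):
borrow: 00101000000
        01101010110
-       00010110110
-------------------
        01010100000

Method 2 - Add two's complement:
Two's complement of 00010110110: invert → 11101001001, add 1 → 11101001010
  01101010110
+ 11101001010
-------------
 101010100000  (end carry out of the top bit = 1)
Discarding the end carry: 01010100000
Decimal check:
  01101010110 = 512 + 256 + 64 + 16 + 4 + 2 = 854
  00010110110 = 128 + 32 + 16 + 4 + 2 = 182
  854 - 182 = 672, and 01010100000 = 512 + 128 + 32 = 672 ✓



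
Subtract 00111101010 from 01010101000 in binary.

Method 1 - Direct subtraction (column by column from the right: bit − bit − borrow-in; if negative, add 2 and borrow 1 from the next column):
borrow: 01111111100
        01010101000
-       00111101010
-------------------
        00010111110

Method 2 - Add two's complement:
Two's complement of 00111101010: invert → 11000010101, add 1 → 11000010110
  01010101000
+ 11000010110
-------------
 100010111110  (end carry out of the top bit = 1)
Discarding the end carry: 00010111110
Decimal check:
  01010101000 = 512 + 128 + 32 + 8 = 680
  00111101010 = 256 + 128 + 64 + 32 + 8 + 2 = 490
  680 - 490 = 190, and 00010111110 = 128 + 32 + 16 + 8 + 4 + 2 = 190 ✓



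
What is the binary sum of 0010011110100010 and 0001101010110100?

Add column by column from the right: bit + bit + carry-in; write the sum mod 2, carry 1 when the sum is 2 or 3.
carry:  0111111101000000
        0010011110100010
+       0001101010110100
------------------------
       00100001001010110
(the carry out of the leftmost column, 0, becomes the leading bit)
Decimal check:
  0010011110100010 = 8192 + 1024 + 512 + 256 + 128 + 32 + 2 = 10146
  0001101010110100 = 4096 + 2048 + 512 + 128 + 32 + 16 + 4 = 6836
  10146 + 6836 = 16982, and 00100001001010110 = 16384 + 512 + 64 + 16 + 4 + 2 = 16982 ✓



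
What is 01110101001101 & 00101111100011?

AND: 1 only when both bits are 1
  01110101001101
& 00101111100011
----------------
  00100101000001
Decimal: 7501 & 3043 = 2369



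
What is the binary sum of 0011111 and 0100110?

Add column by column from the right: bit + bit + carry-in; write the sum mod 2, carry 1 when the sum is 2 or 3.
carry:  1111100
        0011111
+       0100110
---------------
       01000101
(the carry out of the leftmost column, 0, becomes the leading bit)
Decimal check:
  0011111 = 16 + 8 + 4 + 2 + 1 = 31
  0100110 = 32 + 4 + 2 = 38
  31 + 38 = 69, and 01000101 = 64 + 4 + 1 = 69 ✓



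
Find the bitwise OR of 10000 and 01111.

OR: 1 when either bit is 1
  10000
| 01111
-------
  11111
Decimal: 16 | 15 = 31



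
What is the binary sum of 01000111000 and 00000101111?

Add column by column from the right: bit + bit + carry-in; write the sum mod 2, carry 1 when the sum is 2 or 3.
carry:  00001110000
        01000111000
+       00000101111
-------------------
       001001100111
(the carry out of the leftmost column, 0, becomes the leading bit)
Decimal check:
  01000111000 = 512 + 32 + 16 + 8 = 568
  00000101111 = 32 + 8 + 4 + 2 + 1 = 47
  568 + 47 = 615, and 001001100111 = 512 + 64 + 32 + 4 + 2 + 1 = 615 ✓



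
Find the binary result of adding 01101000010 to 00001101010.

Add column by column from the right: bit + bit + carry-in; write the sum mod 2, carry 1 when the sum is 2 or 3.
carry:  00010000100
        01101000010
+       00001101010
-------------------
       001110101100
(the carry out of the leftmost column, 0, becomes the leading bit)
Decimal check:
  01101000010 = 512 + 256 + 64 + 2 = 834
  00001101010 = 64 + 32 + 8 + 2 = 106
  834 + 106 = 940, and 001110101100 = 512 + 256 + 128 + 32 + 8 + 4 = 940 ✓



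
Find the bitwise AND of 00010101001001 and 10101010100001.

AND: 1 only when both bits are 1
  00010101001001
& 10101010100001
----------------
  00000000000001
Decimal: 1353 & 10913 = 1



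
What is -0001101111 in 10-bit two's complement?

Original: 0001101111
Step 1 - Invert all bits: 1110010000
Step 2 - Add 1: 1110010001
Verification: 0001101111 + 1110010001 = 10000000000; discarding the end carry (carry out of the top bit) leaves the 10-bit value 0000000000, as required for x + (-x)



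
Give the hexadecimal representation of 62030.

Using repeated division by 16 (digits 10–15 are A–F):
62030 ÷ 16 = 3876 remainder 14 (E)
3876 ÷ 16 = 242 remainder 4
242 ÷ 16 = 15 remainder 2
15 ÷ 16 = 0 remainder 15 (F)
Reading remainders bottom to top: F24E



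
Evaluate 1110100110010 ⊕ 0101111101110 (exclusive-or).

XOR: 1 when bits differ
  1110100110010
^ 0101111101110
---------------
  1011011011100
Decimal: 7474 ^ 3054 = 5852



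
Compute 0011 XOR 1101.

XOR: 1 when bits differ
  0011
^ 1101
------
  1110
Decimal: 3 ^ 13 = 14



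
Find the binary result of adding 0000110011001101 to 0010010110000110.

Add column by column from the right: bit + bit + carry-in; write the sum mod 2, carry 1 when the sum is 2 or 3.
carry:  0001101100011000
        0000110011001101
+       0010010110000110
------------------------
       00011001001010011
(the carry out of the leftmost column, 0, becomes the leading bit)
Decimal check:
  0000110011001101 = 2048 + 1024 + 128 + 64 + 8 + 4 + 1 = 3277
  0010010110000110 = 8192 + 1024 + 256 + 128 + 4 + 2 = 9606
  3277 + 9606 = 12883, and 00011001001010011 = 8192 + 4096 + 512 + 64 + 16 + 2 + 1 = 12883 ✓



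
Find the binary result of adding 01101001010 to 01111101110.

Add column by column from the right: bit + bit + carry-in; write the sum mod 2, carry 1 when the sum is 2 or 3.
carry:  11110011100
        01101001010
+       01111101110
-------------------
       011100111000
(the carry out of the leftmost column, 0, becomes the leading bit)
Decimal check:
  01101001010 = 512 + 256 + 64 + 8 + 2 = 842
  01111101110 = 512 + 256 + 128 + 64 + 32 + 8 + 4 + 2 = 1006
  842 + 1006 = 1848, and 011100111000 = 1024 + 512 + 256 + 32 + 16 + 8 = 1848 ✓



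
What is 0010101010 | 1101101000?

OR: 1 when either bit is 1
  0010101010
| 1101101000
------------
  1111101010
Decimal: 170 | 872 = 1002



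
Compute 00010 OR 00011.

OR: 1 when either bit is 1
  00010
| 00011
-------
  00011
Decimal: 2 | 3 = 3



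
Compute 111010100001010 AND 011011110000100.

AND: 1 only when both bits are 1
  111010100001010
& 011011110000100
-----------------
  011010100000000
Decimal: 29962 & 14212 = 13568



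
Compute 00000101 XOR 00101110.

XOR: 1 when bits differ
  00000101
^ 00101110
----------
  00101011
Decimal: 5 ^ 46 = 43



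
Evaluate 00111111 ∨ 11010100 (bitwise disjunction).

OR: 1 when either bit is 1
  00111111
| 11010100
----------
  11111111
Decimal: 63 | 212 = 255



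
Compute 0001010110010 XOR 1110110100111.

XOR: 1 when bits differ
  0001010110010
^ 1110110100111
---------------
  1111100010101
Decimal: 690 ^ 7591 = 7957



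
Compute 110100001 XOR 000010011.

XOR: 1 when bits differ
  110100001
^ 000010011
-----------
  110110010
Decimal: 417 ^ 19 = 434



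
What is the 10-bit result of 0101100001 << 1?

Original: 0101100001 (decimal 353)
Shift left by 1 position
Append 1 zero on the right
Result: 1011000010 (decimal 706)
Equivalent: 353 << 1 = 353 × 2^1 = 706



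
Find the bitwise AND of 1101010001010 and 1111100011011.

AND: 1 only when both bits are 1
  1101010001010
& 1111100011011
---------------
  1101000001010
Decimal: 6794 & 7963 = 6666



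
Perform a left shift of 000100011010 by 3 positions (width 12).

Original: 000100011010 (decimal 282)
Shift left by 3 positions
Append 3 zeros on the right
Result: 100011010000 (decimal 2256)
Equivalent: 282 << 3 = 282 × 2^3 = 2256



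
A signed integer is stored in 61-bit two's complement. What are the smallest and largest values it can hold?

For 61-bit two's complement:
Minimum: -2^60 = -1152921504606846976
Maximum: 2^60 - 1 = 1152921504606846975



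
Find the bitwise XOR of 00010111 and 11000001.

XOR: 1 when bits differ
  00010111
^ 11000001
----------
  11010110
Decimal: 23 ^ 193 = 214



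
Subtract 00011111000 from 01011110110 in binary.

Method 1 - Direct subtraction (column by column from the right: bit − bit − borrow-in; if negative, add 2 and borrow 1 from the next column):
borrow: 01111110000
        01011110110
-       00011111000
-------------------
        00111111110

Method 2 - Add two's complement:
Two's complement of 00011111000: invert → 11100000111, add 1 → 11100001000
  01011110110
+ 11100001000
-------------
 100111111110  (end carry out of the top bit = 1)
Discarding the end carry: 00111111110
Decimal check:
  01011110110 = 512 + 128 + 64 + 32 + 16 + 4 + 2 = 758
  00011111000 = 128 + 64 + 32 + 16 + 8 = 248
  758 - 248 = 510, and 00111111110 = 256 + 128 + 64 + 32 + 16 + 8 + 4 + 2 = 510 ✓



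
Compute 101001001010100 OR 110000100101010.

OR: 1 when either bit is 1
  101001001010100
| 110000100101010
-----------------
  111001101111110
Decimal: 21076 | 24874 = 29566



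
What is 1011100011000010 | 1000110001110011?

OR: 1 when either bit is 1
  1011100011000010
| 1000110001110011
------------------
  1011110011110011
Decimal: 47298 | 35955 = 48371



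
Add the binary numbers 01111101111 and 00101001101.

Add column by column from the right: bit + bit + carry-in; write the sum mod 2, carry 1 when the sum is 2 or 3.
carry:  11110011110
        01111101111
+       00101001101
-------------------
       010100111100
(the carry out of the leftmost column, 0, becomes the leading bit)
Decimal check:
  01111101111 = 512 + 256 + 128 + 64 + 32 + 8 + 4 + 2 + 1 = 1007
  00101001101 = 256 + 64 + 8 + 4 + 1 = 333
  1007 + 333 = 1340, and 010100111100 = 1024 + 256 + 32 + 16 + 8 + 4 = 1340 ✓



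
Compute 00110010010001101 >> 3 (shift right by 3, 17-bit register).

Original: 00110010010001101 (decimal 25741)
Shift right by 3 positions
Drop the 3 low bits; fill with zeros on the left
Result: 00000110010010001 (decimal 3217)
Equivalent: 25741 >> 3 = 25741 ÷ 2^3 = 3217



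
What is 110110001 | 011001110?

OR: 1 when either bit is 1
  110110001
| 011001110
-----------
  111111111
Decimal: 433 | 206 = 511



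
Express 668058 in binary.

Using repeated division by 2:
668058 ÷ 2 = 334029 remainder 0
334029 ÷ 2 = 167014 remainder 1
167014 ÷ 2 = 83507 remainder 0
83507 ÷ 2 = 41753 remainder 1
41753 ÷ 2 = 20876 remainder 1
20876 ÷ 2 = 10438 remainder 0
10438 ÷ 2 = 5219 remainder 0
5219 ÷ 2 = 2609 remainder 1
2609 ÷ 2 = 1304 remainder 1
1304 ÷ 2 = 652 remainder 0
652 ÷ 2 = 326 remainder 0
326 ÷ 2 = 163 remainder 0
163 ÷ 2 = 81 remainder 1
81 ÷ 2 = 40 remainder 1
40 ÷ 2 = 20 remainder 0
20 ÷ 2 = 10 remainder 0
10 ÷ 2 = 5 remainder 0
5 ÷ 2 = 2 remainder 1
2 ÷ 2 = 1 remainder 0
1 ÷ 2 = 0 remainder 1
Reading remainders bottom to top: 10100011000110011010



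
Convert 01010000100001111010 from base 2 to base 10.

Sum of powers of 2 for each 1-bit:
2^1 + 2^3 + 2^4 + 2^5 + 2^6 + 2^11 + 2^16 + 2^18
= 2 + 8 + 16 + 32 + 64 + 2048 + 65536 + 262144
= 329850



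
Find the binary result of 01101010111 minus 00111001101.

Method 1 - Direct subtraction (column by column from the right: bit − bit − borrow-in; if negative, add 2 and borrow 1 from the next column):
borrow: 01100010000
        01101010111
-       00111001101
-------------------
        00110001010

Method 2 - Add two's complement:
Two's complement of 00111001101: invert → 11000110010, add 1 → 11000110011
  01101010111
+ 11000110011
-------------
 100110001010  (end carry out of the top bit = 1)
Discarding the end carry: 00110001010
Decimal check:
  01101010111 = 512 + 256 + 64 + 16 + 4 + 2 + 1 = 855
  00111001101 = 256 + 128 + 64 + 8 + 4 + 1 = 461
  855 - 461 = 394, and 00110001010 = 256 + 128 + 8 + 2 = 394 ✓



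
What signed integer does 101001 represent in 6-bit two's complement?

Binary: 101001
Sign bit: 1 (negative)
Invert: 010110
Add 1:  010111
Magnitude: 010111 = 16 + 4 + 2 + 1 = 23
Value: -23



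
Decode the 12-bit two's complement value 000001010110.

Binary: 000001010110
Sign bit: 0 (non-negative)
Read directly as an unsigned value:
000001010110 = 64 + 16 + 4 + 2 = 86
Value: 86



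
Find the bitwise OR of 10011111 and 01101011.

OR: 1 when either bit is 1
  10011111
| 01101011
----------
  11111111
Decimal: 159 | 107 = 255



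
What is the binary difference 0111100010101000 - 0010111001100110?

Method 1 - Direct subtraction (column by column from the right: bit − bit − borrow-in; if negative, add 2 and borrow 1 from the next column):
borrow: 0001110010001100
        0111100010101000
-       0010111001100110
------------------------
        0100101001000010

Method 2 - Add two's complement:
Two's complement of 0010111001100110: invert → 1101000110011001, add 1 → 1101000110011010
  0111100010101000
+ 1101000110011010
------------------
 10100101001000010  (end carry out of the top bit = 1)
Discarding the end carry: 0100101001000010
Decimal check:
  0111100010101000 = 16384 + 8192 + 4096 + 2048 + 128 + 32 + 8 = 30888
  0010111001100110 = 8192 + 2048 + 1024 + 512 + 64 + 32 + 4 + 2 = 11878
  30888 - 11878 = 19010, and 0100101001000010 = 16384 + 2048 + 512 + 64 + 2 = 19010 ✓



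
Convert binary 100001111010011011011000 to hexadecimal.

Group into 4-bit nibbles from right:
  1000 = 8
  0111 = 7
  1010 = A
  0110 = 6
  1101 = D
  1000 = 8
Result: 87A6D8



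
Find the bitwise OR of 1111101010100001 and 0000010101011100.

OR: 1 when either bit is 1
  1111101010100001
| 0000010101011100
------------------
  1111111111111101
Decimal: 64161 | 1372 = 65533



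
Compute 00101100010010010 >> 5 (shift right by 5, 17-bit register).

Original: 00101100010010010 (decimal 22674)
Shift right by 5 positions
Drop the 5 low bits; fill with zeros on the left
Result: 00000001011000100 (decimal 708)
Equivalent: 22674 >> 5 = 22674 ÷ 2^5 = 708



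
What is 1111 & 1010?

AND: 1 only when both bits are 1
  1111
& 1010
------
  1010
Decimal: 15 & 10 = 10



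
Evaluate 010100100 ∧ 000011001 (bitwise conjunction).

AND: 1 only when both bits are 1
  010100100
& 000011001
-----------
  000000000
Decimal: 164 & 25 = 0



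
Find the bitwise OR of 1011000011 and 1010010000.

OR: 1 when either bit is 1
  1011000011
| 1010010000
------------
  1011010011
Decimal: 707 | 656 = 723



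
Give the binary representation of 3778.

Using repeated division by 2:
3778 ÷ 2 = 1889 remainder 0
1889 ÷ 2 = 944 remainder 1
944 ÷ 2 = 472 remainder 0
472 ÷ 2 = 236 remainder 0
236 ÷ 2 = 118 remainder 0
118 ÷ 2 = 59 remainder 0
59 ÷ 2 = 29 remainder 1
29 ÷ 2 = 14 remainder 1
14 ÷ 2 = 7 remainder 0
7 ÷ 2 = 3 remainder 1
3 ÷ 2 = 1 remainder 1
1 ÷ 2 = 0 remainder 1
Reading remainders bottom to top: 111011000010



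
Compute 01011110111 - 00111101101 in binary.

Method 1 - Direct subtraction (column by column from the right: bit − bit − borrow-in; if negative, add 2 and borrow 1 from the next column):
borrow: 01000010000
        01011110111
-       00111101101
-------------------
        00100001010

Method 2 - Add two's complement:
Two's complement of 00111101101: invert → 11000010010, add 1 → 11000010011
  01011110111
+ 11000010011
-------------
 100100001010  (end carry out of the top bit = 1)
Discarding the end carry: 00100001010
Decimal check:
  01011110111 = 512 + 128 + 64 + 32 + 16 + 4 + 2 + 1 = 759
  00111101101 = 256 + 128 + 64 + 32 + 8 + 4 + 1 = 493
  759 - 493 = 266, and 00100001010 = 256 + 8 + 2 = 266 ✓



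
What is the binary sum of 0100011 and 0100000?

Add column by column from the right: bit + bit + carry-in; write the sum mod 2, carry 1 when the sum is 2 or 3.
carry:  1000000
        0100011
+       0100000
---------------
       01000011
(the carry out of the leftmost column, 0, becomes the leading bit)
Decimal check:
  0100011 = 32 + 2 + 1 = 35
  0100000 = 32
  35 + 32 = 67, and 01000011 = 64 + 2 + 1 = 67 ✓



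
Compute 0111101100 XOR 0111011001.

XOR: 1 when bits differ
  0111101100
^ 0111011001
------------
  0000110101
Decimal: 492 ^ 473 = 53



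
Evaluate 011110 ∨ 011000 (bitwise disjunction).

OR: 1 when either bit is 1
  011110
| 011000
--------
  011110
Decimal: 30 | 24 = 30



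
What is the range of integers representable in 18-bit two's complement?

For 18-bit two's complement:
Minimum: -2^17 = -131072
Maximum: 2^17 - 1 = 131071



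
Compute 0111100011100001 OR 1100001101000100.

OR: 1 when either bit is 1
  0111100011100001
| 1100001101000100
------------------
  1111101111100101
Decimal: 30945 | 49988 = 64485



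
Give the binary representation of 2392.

Using repeated division by 2:
2392 ÷ 2 = 1196 remainder 0
1196 ÷ 2 = 598 remainder 0
598 ÷ 2 = 299 remainder 0
299 ÷ 2 = 149 remainder 1
149 ÷ 2 = 74 remainder 1
74 ÷ 2 = 37 remainder 0
37 ÷ 2 = 18 remainder 1
18 ÷ 2 = 9 remainder 0
9 ÷ 2 = 4 remainder 1
4 ÷ 2 = 2 remainder 0
2 ÷ 2 = 1 remainder 0
1 ÷ 2 = 0 remainder 1
Reading remainders bottom to top: 100101011000



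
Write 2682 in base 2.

Using repeated division by 2:
2682 ÷ 2 = 1341 remainder 0
1341 ÷ 2 = 670 remainder 1
670 ÷ 2 = 335 remainder 0
335 ÷ 2 = 167 remainder 1
167 ÷ 2 = 83 remainder 1
83 ÷ 2 = 41 remainder 1
41 ÷ 2 = 20 remainder 1
20 ÷ 2 = 10 remainder 0
10 ÷ 2 = 5 remainder 0
5 ÷ 2 = 2 remainder 1
2 ÷ 2 = 1 remainder 0
1 ÷ 2 = 0 remainder 1
Reading remainders bottom to top: 101001111010

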